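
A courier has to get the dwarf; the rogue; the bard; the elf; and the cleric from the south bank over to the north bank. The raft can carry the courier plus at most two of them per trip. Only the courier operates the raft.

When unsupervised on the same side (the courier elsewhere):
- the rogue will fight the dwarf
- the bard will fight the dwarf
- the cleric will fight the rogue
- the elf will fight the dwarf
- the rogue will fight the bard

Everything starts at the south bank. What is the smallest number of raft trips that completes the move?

Counting alone: the courier can take at most 2 across per trip to the north bank, so moving all 5 needs at least 3 loaded trips out, with a return between consecutive ones — at least 5 crossings.
The safety rule pushes this higher. Following every safe sequence of crossings, the most of the 5 that can be at the north bank as the raft arrives there on crossing 5 is 4 — never all 5.
So no plan with fewer than 7 crossings exists, and this one achieves 7:
1. Courier goes to the north bank with the dwarf and the rogue.
2. Courier goes back to the south bank with the dwarf.
3. Courier goes to the north bank with the dwarf and the elf.
4. Courier goes back to the south bank with the dwarf.
5. Courier goes to the north bank with the bard and the cleric.
6. Courier goes back to the south bank with the rogue.
7. Courier goes to the north bank with the dwarf and the rogue.

7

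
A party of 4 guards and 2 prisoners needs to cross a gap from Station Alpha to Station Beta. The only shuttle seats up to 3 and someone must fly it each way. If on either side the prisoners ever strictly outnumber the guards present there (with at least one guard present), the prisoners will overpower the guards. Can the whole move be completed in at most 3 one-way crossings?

Counting alone: each trip to Station Beta takes at most 3 across and each return brings at least 1 back, so after t trips out (and t−1 returns) at most 3t − (t−1) of the 6 are across; that first reaches 6 at t = 3, so at least 5 crossings are needed.
Since 3 < 5, 3 crossings cannot be enough. (The shortest complete plan in fact takes 5:)
1. 2 prisoners → Station Beta.  (Station Alpha: 4G 0P; Station Beta: 0G 2P)
2. 1 prisoner ← Station Alpha.  (Station Alpha: 4G 1P; Station Beta: 0G 1P)
3. 2 guards and 1 prisoner → Station Beta.  (Station Alpha: 2G 0P; Station Beta: 2G 2P)
4. 1 prisoner ← Station Alpha.  (Station Alpha: 2G 1P; Station Beta: 2G 1P)
5. 2 guards and 1 prisoner → Station Beta.  (Station Alpha: 0G 0P; Station Beta: 4G 2P)

No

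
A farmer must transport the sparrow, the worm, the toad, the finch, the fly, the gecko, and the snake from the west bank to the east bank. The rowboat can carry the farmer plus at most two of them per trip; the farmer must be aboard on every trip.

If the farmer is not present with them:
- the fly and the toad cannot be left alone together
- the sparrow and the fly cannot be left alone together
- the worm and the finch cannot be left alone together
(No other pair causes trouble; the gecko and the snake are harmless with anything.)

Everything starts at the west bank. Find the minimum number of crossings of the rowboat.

7

Counting alone: the farmer can take at most 2 across per trip to the east bank, so moving all 7 needs at least 4 loaded trips out, with a return between consecutive ones — at least 7 crossings.
The plan below uses exactly 7 crossings, so it is optimal:
1. Farmer goes to the east bank with the fly and the worm.
2. Farmer goes back to the west bank alone.
3. Farmer goes to the east bank with the sparrow and the toad.
4. Farmer goes back to the west bank with the fly.
5. Farmer goes to the east bank with the gecko and the snake.
6. Farmer goes back to the west bank alone.
7. Farmer goes to the east bank with the finch and the fly.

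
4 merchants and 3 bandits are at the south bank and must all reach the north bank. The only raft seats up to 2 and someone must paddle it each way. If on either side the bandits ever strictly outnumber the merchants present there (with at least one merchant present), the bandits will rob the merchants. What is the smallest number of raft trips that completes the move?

Counting alone: each trip to the north bank takes at most 2 across and each return brings at least 1 back, so after t trips out (and t−1 returns) at most 2t − (t−1) of the 7 are across; that first reaches 7 at t = 6, so at least 11 crossings are needed.
The plan below uses exactly 11 crossings, so it is optimal:
1. 2 bandits → the north bank.  (the south bank: 4M 1B; the north bank: 0M 2B)
2. 1 bandit ← the south bank.  (the south bank: 4M 2B; the north bank: 0M 1B)
3. 2 bandits → the north bank.  (the south bank: 4M 0B; the north bank: 0M 3B)
4. 1 bandit ← the south bank.  (the south bank: 4M 1B; the north bank: 0M 2B)
5. 2 merchants → the north bank.  (the south bank: 2M 1B; the north bank: 2M 2B)
6. 1 bandit ← the south bank.  (the south bank: 2M 2B; the north bank: 2M 1B)
7. 1 merchant and 1 bandit → the north bank.  (the south bank: 1M 1B; the north bank: 3M 2B)
8. 1 merchant ← the south bank.  (the south bank: 2M 1B; the north bank: 2M 2B)
9. 1 merchant and 1 bandit → the north bank.  (the south bank: 1M 0B; the north bank: 3M 3B)
10. 1 bandit ← the south bank.  (the south bank: 1M 1B; the north bank: 3M 2B)
11. 1 merchant and 1 bandit → the north bank.  (the south bank: 0M 0B; the north bank: 4M 3B)

11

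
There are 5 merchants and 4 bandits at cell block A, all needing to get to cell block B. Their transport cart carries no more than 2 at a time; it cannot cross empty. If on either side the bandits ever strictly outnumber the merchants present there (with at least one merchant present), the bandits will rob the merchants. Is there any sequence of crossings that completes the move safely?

1. 2 bandits → cell block B.  (cell block A: 5M 2B; cell block B: 0M 2B)
2. 1 bandit ← cell block A.  (cell block A: 5M 3B; cell block B: 0M 1B)
3. 2 bandits → cell block B.  (cell block A: 5M 1B; cell block B: 0M 3B)
4. 1 bandit ← cell block A.  (cell block A: 5M 2B; cell block B: 0M 2B)
5. 2 merchants → cell block B.  (cell block A: 3M 2B; cell block B: 2M 2B)
6. 1 bandit ← cell block A.  (cell block A: 3M 3B; cell block B: 2M 1B)
7. 1 merchant and 1 bandit → cell block B.  (cell block A: 2M 2B; cell block B: 3M 2B)
8. 1 merchant ← cell block A.  (cell block A: 3M 2B; cell block B: 2M 2B)
9. 1 merchant and 1 bandit → cell block B.  (cell block A: 2M 1B; cell block B: 3M 3B)
10. 1 bandit ← cell block A.  (cell block A: 2M 2B; cell block B: 3M 2B)
11. 1 merchant and 1 bandit → cell block B.  (cell block A: 1M 1B; cell block B: 4M 3B)
12. 1 merchant ← cell block A.  (cell block A: 2M 1B; cell block B: 3M 3B)
13. 1 merchant and 1 bandit → cell block B.  (cell block A: 1M 0B; cell block B: 4M 4B)
14. 1 bandit ← cell block A.  (cell block A: 1M 1B; cell block B: 4M 3B)
15. 1 merchant and 1 bandit → cell block B.  (cell block A: 0M 0B; cell block B: 5M 4B)

Yes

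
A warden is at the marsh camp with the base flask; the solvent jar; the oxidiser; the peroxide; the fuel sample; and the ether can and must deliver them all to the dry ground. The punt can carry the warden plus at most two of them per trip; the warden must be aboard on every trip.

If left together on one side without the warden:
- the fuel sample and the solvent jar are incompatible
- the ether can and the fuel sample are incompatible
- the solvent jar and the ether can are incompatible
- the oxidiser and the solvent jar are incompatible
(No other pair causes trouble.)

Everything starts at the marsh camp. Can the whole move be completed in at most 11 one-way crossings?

Yes — this plan uses 9 crossings (≤ 11):
1. Warden goes to the dry ground with the fuel sample and the solvent jar.  [the marsh camp: the base flask, the ether can, the oxidiser, the peroxide | the dry ground: the fuel sample, the solvent jar]
2. Warden goes back to the marsh camp with the solvent jar.  [the marsh camp: the base flask, the ether can, the oxidiser, the peroxide, the solvent jar | the dry ground: the fuel sample]
3. Warden goes to the dry ground with the base flask and the solvent jar.  [the marsh camp: the ether can, the oxidiser, the peroxide | the dry ground: the base flask, the fuel sample, the solvent jar]
4. Warden goes back to the marsh camp with the solvent jar.  [the marsh camp: the ether can, the oxidiser, the peroxide, the solvent jar | the dry ground: the base flask, the fuel sample]
5. Warden goes to the dry ground with the oxidiser and the solvent jar.  [the marsh camp: the ether can, the peroxide | the dry ground: the base flask, the fuel sample, the oxidiser, the solvent jar]
6. Warden goes back to the marsh camp with the solvent jar.  [the marsh camp: the ether can, the peroxide, the solvent jar | the dry ground: the base flask, the fuel sample, the oxidiser]
7. Warden goes to the dry ground with the peroxide and the solvent jar.  [the marsh camp: the ether can | the dry ground: the base flask, the fuel sample, the oxidiser, the peroxide, the solvent jar]
8. Warden goes back to the marsh camp with the solvent jar.  [the marsh camp: the ether can, the solvent jar | the dry ground: the base flask, the fuel sample, the oxidiser, the peroxide]
9. Warden goes to the dry ground with the ether can and the solvent jar.  [the marsh camp: — | the dry ground: the base flask, the ether can, the fuel sample, the oxidiser, the peroxide, the solvent jar]

Yes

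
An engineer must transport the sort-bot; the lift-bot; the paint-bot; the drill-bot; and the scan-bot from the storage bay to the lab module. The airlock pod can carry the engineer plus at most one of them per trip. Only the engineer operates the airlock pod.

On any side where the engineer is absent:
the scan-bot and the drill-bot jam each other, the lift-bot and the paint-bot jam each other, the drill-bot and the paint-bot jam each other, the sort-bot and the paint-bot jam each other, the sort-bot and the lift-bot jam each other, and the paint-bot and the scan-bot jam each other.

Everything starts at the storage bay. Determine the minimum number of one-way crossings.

Whatever the first load, the items left behind include a forbidden pair without the engineer. No opening move is safe, so no plan exists.

impossible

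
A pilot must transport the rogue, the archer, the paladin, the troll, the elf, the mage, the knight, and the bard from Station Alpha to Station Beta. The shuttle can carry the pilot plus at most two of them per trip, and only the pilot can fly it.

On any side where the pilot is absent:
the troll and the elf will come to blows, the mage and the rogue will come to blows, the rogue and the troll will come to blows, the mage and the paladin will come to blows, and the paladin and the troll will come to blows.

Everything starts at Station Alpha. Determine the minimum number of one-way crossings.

Counting alone: the pilot can take at most 2 across per trip to Station Beta, so moving all 8 needs at least 4 loaded trips out, with a return between consecutive ones — at least 7 crossings.
The safety rule pushes this higher. Following every safe sequence of crossings, the most of the 8 that can be at Station Beta as the shuttle arrives there on crossing 7 is 7 — never all 8.
So no plan with fewer than 9 crossings exists, and this one achieves 9:
1. Pilot goes to Station Beta with the mage and the troll.  [Station Alpha: the archer, the bard, the elf, the knight, the paladin, the rogue | Station Beta: the mage, the troll]
2. Pilot goes back to Station Alpha alone.  [Station Alpha: the archer, the bard, the elf, the knight, the paladin, the rogue | Station Beta: the mage, the troll]
3. Pilot goes to Station Beta with the archer and the rogue.  [Station Alpha: the bard, the elf, the knight, the paladin | Station Beta: the archer, the mage, the rogue, the troll]
4. Pilot goes back to Station Alpha with the mage and the troll.  [Station Alpha: the bard, the elf, the knight, the mage, the paladin, the troll | Station Beta: the archer, the rogue]
5. Pilot goes to Station Beta with the elf and the paladin.  [Station Alpha: the bard, the knight, the mage, the troll | Station Beta: the archer, the elf, the paladin, the rogue]
6. Pilot goes back to Station Alpha alone.  [Station Alpha: the bard, the knight, the mage, the troll | Station Beta: the archer, the elf, the paladin, the rogue]
7. Pilot goes to Station Beta with the bard and the knight.  [Station Alpha: the mage, the troll | Station Beta: the archer, the bard, the elf, the knight, the paladin, the rogue]
8. Pilot goes back to Station Alpha alone.  [Station Alpha: the mage, the troll | Station Beta: the archer, the bard, the elf, the knight, the paladin, the rogue]
9. Pilot goes to Station Beta with the mage and the troll.  [Station Alpha: — | Station Beta: the archer, the bard, the elf, the knight, the mage, the paladin, the rogue, the troll]

9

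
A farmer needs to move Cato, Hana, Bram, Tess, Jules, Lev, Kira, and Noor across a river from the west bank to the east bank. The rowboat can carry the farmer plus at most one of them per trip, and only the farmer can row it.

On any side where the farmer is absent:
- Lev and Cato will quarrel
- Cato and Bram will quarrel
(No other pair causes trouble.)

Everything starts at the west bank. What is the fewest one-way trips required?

17

Counting alone: the farmer can take at most 1 across per trip to the east bank, so moving all 8 needs at least 8 loaded trips out, with a return between consecutive ones — at least 15 crossings.
The safety rule pushes this higher. Following every safe sequence of crossings, the most of the 8 that can be at the east bank as the rowboat arrives there on crossing 15 is 7 — never all 8.
So no plan with fewer than 17 crossings exists, and this one achieves 17:
1. Farmer goes to the east bank with Cato.
2. Farmer goes back to the west bank alone.
3. Farmer goes to the east bank with Hana.
4. Farmer goes back to the west bank alone.
5. Farmer goes to the east bank with Bram.
6. Farmer goes back to the west bank with Cato.
7. Farmer goes to the east bank with Lev.
8. Farmer goes back to the west bank alone.
9. Farmer goes to the east bank with Tess.
10. Farmer goes back to the west bank alone.
11. Farmer goes to the east bank with Jules.
12. Farmer goes back to the west bank alone.
13. Farmer goes to the east bank with Kira.
14. Farmer goes back to the west bank alone.
15. Farmer goes to the east bank with Noor.
16. Farmer goes back to the west bank alone.
17. Farmer goes to the east bank with Cato.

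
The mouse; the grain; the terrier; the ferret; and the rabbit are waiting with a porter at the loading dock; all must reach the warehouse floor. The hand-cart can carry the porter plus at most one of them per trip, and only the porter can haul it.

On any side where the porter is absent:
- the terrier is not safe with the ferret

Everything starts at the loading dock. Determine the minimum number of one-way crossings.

Counting alone: the porter can take at most 1 across per trip to the warehouse floor, so moving all 5 needs at least 5 loaded trips out, with a return between consecutive ones — at least 9 crossings.
The plan below uses exactly 9 crossings, so it is optimal:
1. Porter goes to the warehouse floor with the terrier.  [the loading dock: the ferret, the grain, the mouse, the rabbit | the warehouse floor: the terrier]
2. Porter goes back to the loading dock alone.  [the loading dock: the ferret, the grain, the mouse, the rabbit | the warehouse floor: the terrier]
3. Porter goes to the warehouse floor with the mouse.  [the loading dock: the ferret, the grain, the rabbit | the warehouse floor: the mouse, the terrier]
4. Porter goes back to the loading dock alone.  [the loading dock: the ferret, the grain, the rabbit | the warehouse floor: the mouse, the terrier]
5. Porter goes to the warehouse floor with the grain.  [the loading dock: the ferret, the rabbit | the warehouse floor: the grain, the mouse, the terrier]
6. Porter goes back to the loading dock alone.  [the loading dock: the ferret, the rabbit | the warehouse floor: the grain, the mouse, the terrier]
7. Porter goes to the warehouse floor with the rabbit.  [the loading dock: the ferret | the warehouse floor: the grain, the mouse, the rabbit, the terrier]
8. Porter goes back to the loading dock alone.  [the loading dock: the ferret | the warehouse floor: the grain, the mouse, the rabbit, the terrier]
9. Porter goes to the warehouse floor with the ferret.  [the loading dock: — | the warehouse floor: the ferret, the grain, the mouse, the rabbit, the terrier]

9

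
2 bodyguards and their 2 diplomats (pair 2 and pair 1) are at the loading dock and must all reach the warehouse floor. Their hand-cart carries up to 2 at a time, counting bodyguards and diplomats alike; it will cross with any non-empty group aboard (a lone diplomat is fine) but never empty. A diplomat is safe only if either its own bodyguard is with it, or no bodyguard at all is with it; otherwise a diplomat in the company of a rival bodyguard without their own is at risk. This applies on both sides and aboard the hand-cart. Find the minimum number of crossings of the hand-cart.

Counting alone: each trip to the warehouse floor takes at most 2 across and each return brings at least 1 back, so after t trips out (and t−1 returns) at most 2t − (t−1) of the 4 are across; that first reaches 4 at t = 3, so at least 5 crossings are needed.
The plan below uses exactly 5 crossings, so it is optimal:
1. bodyguard 2 and diplomat 2 cross → the warehouse floor.
2. bodyguard 2 crosses ← the loading dock.
3. bodyguard 1 and bodyguard 2 cross → the warehouse floor.
4. bodyguard 1 crosses ← the loading dock.
5. bodyguard 1 and diplomat 1 cross → the warehouse floor.

5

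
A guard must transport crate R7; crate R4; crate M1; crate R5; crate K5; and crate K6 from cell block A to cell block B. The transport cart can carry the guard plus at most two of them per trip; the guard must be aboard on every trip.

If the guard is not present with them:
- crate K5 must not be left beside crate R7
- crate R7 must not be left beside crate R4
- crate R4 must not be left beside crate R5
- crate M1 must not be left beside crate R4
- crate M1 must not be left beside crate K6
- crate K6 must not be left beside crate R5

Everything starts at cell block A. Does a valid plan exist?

Whatever the first load, the items left behind include a forbidden pair without the guard. No opening move is safe, so no plan exists.

No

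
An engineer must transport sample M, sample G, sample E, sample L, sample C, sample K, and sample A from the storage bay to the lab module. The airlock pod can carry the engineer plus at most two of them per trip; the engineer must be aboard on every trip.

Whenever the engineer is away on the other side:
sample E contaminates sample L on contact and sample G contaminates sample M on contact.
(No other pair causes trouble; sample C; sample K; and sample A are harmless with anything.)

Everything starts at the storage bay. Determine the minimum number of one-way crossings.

Counting alone: the engineer can take at most 2 across per trip to the lab module, so moving all 7 needs at least 4 loaded trips out, with a return between consecutive ones — at least 7 crossings.
The plan below uses exactly 7 crossings, so it is optimal:
1. Engineer goes to the lab module with sample E and sample M.  [the storage bay: sample A, sample C, sample G, sample K, sample L | the lab module: sample E, sample M]
2. Engineer goes back to the storage bay alone.  [the storage bay: sample A, sample C, sample G, sample K, sample L | the lab module: sample E, sample M]
3. Engineer goes to the lab module with sample C.  [the storage bay: sample A, sample G, sample K, sample L | the lab module: sample C, sample E, sample M]
4. Engineer goes back to the storage bay alone.  [the storage bay: sample A, sample G, sample K, sample L | the lab module: sample C, sample E, sample M]
5. Engineer goes to the lab module with sample A and sample K.  [the storage bay: sample G, sample L | the lab module: sample A, sample C, sample E, sample K, sample M]
6. Engineer goes back to the storage bay alone.  [the storage bay: sample G, sample L | the lab module: sample A, sample C, sample E, sample K, sample M]
7. Engineer goes to the lab module with sample G and sample L.  [the storage bay: — | the lab module: sample A, sample C, sample E, sample G, sample K, sample L, sample M]

7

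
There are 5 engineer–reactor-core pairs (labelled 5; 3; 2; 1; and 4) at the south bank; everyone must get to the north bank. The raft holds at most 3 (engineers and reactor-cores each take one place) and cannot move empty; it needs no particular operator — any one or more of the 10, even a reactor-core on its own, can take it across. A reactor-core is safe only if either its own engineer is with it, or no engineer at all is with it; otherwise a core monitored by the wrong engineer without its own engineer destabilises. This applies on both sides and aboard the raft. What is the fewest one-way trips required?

Counting alone: each trip to the north bank takes at most 3 across and each return brings at least 1 back, so after t trips out (and t−1 returns) at most 3t − (t−1) of the 10 are across; that first reaches 10 at t = 5, so at least 9 crossings are needed.
The safety rule pushes this higher. Following every safe sequence of crossings, the most of the 10 that can be at the north bank as the raft arrives there on crossing 9 is 9 — never all 10.
So no plan with fewer than 11 crossings exists, and this one achieves 11:
1. engineer 5 and reactor-core 5 cross → the north bank.
2. engineer 5 crosses ← the south bank.
3. reactor-core 1, reactor-core 2, and reactor-core 3 cross → the north bank.
4. reactor-core 5 crosses ← the south bank.
5. engineer 1, engineer 2, and engineer 3 cross → the north bank.
6. engineer 3 and reactor-core 3 cross ← the south bank.
7. engineer 3, engineer 4, and engineer 5 cross → the north bank.
8. reactor-core 2 crosses ← the south bank.
9. reactor-core 3 and reactor-core 5 cross → the north bank.
10. reactor-core 5 crosses ← the south bank.
11. reactor-core 2, reactor-core 4, and reactor-core 5 cross → the north bank.

11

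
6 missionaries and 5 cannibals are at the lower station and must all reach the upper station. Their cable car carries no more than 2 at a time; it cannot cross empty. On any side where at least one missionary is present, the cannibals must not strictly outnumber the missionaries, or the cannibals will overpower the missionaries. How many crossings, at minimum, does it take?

19

Counting alone: each trip to the upper station takes at most 2 across and each return brings at least 1 back, so after t trips out (and t−1 returns) at most 2t − (t−1) of the 11 are across; that first reaches 11 at t = 10, so at least 19 crossings are needed.
The plan below uses exactly 19 crossings, so it is optimal:
1. 2 cannibals → the upper station.  (the lower station: 6M 3C; the upper station: 0M 2C)
2. 1 cannibal ← the lower station.  (the lower station: 6M 4C; the upper station: 0M 1C)
3. 2 cannibals → the upper station.  (the lower station: 6M 2C; the upper station: 0M 3C)
4. 1 cannibal ← the lower station.  (the lower station: 6M 3C; the upper station: 0M 2C)
5. 2 missionaries → the upper station.  (the lower station: 4M 3C; the upper station: 2M 2C)
6. 1 cannibal ← the lower station.  (the lower station: 4M 4C; the upper station: 2M 1C)
7. 1 missionary and 1 cannibal → the upper station.  (the lower station: 3M 3C; the upper station: 3M 2C)
8. 1 missionary ← the lower station.  (the lower station: 4M 3C; the upper station: 2M 2C)
9. 1 missionary and 1 cannibal → the upper station.  (the lower station: 3M 2C; the upper station: 3M 3C)
10. 1 cannibal ← the lower station.  (the lower station: 3M 3C; the upper station: 3M 2C)
11. 1 missionary and 1 cannibal → the upper station.  (the lower station: 2M 2C; the upper station: 4M 3C)
12. 1 missionary ← the lower station.  (the lower station: 3M 2C; the upper station: 3M 3C)
13. 1 missionary and 1 cannibal → the upper station.  (the lower station: 2M 1C; the upper station: 4M 4C)
14. 1 cannibal ← the lower station.  (the lower station: 2M 2C; the upper station: 4M 3C)
15. 1 missionary and 1 cannibal → the upper station.  (the lower station: 1M 1C; the upper station: 5M 4C)
16. 1 missionary ← the lower station.  (the lower station: 2M 1C; the upper station: 4M 4C)
17. 1 missionary and 1 cannibal → the upper station.  (the lower station: 1M 0C; the upper station: 5M 5C)
18. 1 cannibal ← the lower station.  (the lower station: 1M 1C; the upper station: 5M 4C)
19. 1 missionary and 1 cannibal → the upper station.  (the lower station: 0M 0C; the upper station: 6M 5C)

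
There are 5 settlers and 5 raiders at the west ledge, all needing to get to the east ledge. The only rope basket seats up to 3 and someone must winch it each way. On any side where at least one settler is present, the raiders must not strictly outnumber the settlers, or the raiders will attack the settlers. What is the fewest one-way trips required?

Counting alone: each trip to the east ledge takes at most 3 across and each return brings at least 1 back, so after t trips out (and t−1 returns) at most 3t − (t−1) of the 10 are across; that first reaches 10 at t = 5, so at least 9 crossings are needed.
The safety rule pushes this higher. Following every safe sequence of crossings, the most of the 10 that can be at the east ledge as the rope basket arrives there on crossing 9 is 9 — never all 10.
So no plan with fewer than 11 crossings exists, and this one achieves 11:
1. 2 raiders → the east ledge.  (the west ledge: 5S 3R; the east ledge: 0S 2R)
2. 1 raider ← the west ledge.  (the west ledge: 5S 4R; the east ledge: 0S 1R)
3. 3 raiders → the east ledge.  (the west ledge: 5S 1R; the east ledge: 0S 4R)
4. 1 raider ← the west ledge.  (the west ledge: 5S 2R; the east ledge: 0S 3R)
5. 3 settlers → the east ledge.  (the west ledge: 2S 2R; the east ledge: 3S 3R)
6. 1 settler and 1 raider ← the west ledge.  (the west ledge: 3S 3R; the east ledge: 2S 2R)
7. 3 settlers → the east ledge.  (the west ledge: 0S 3R; the east ledge: 5S 2R)
8. 1 raider ← the west ledge.  (the west ledge: 0S 4R; the east ledge: 5S 1R)
9. 2 raiders → the east ledge.  (the west ledge: 0S 2R; the east ledge: 5S 3R)
10. 1 raider ← the west ledge.  (the west ledge: 0S 3R; the east ledge: 5S 2R)
11. 3 raiders → the east ledge.  (the west ledge: 0S 0R; the east ledge: 5S 5R)

11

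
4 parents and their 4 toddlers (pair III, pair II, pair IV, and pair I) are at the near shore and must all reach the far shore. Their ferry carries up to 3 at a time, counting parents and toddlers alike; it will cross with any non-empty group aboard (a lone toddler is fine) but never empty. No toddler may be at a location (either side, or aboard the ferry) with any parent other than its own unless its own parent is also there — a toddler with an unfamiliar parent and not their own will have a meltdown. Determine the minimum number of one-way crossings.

9

Counting alone: each trip to the far shore takes at most 3 across and each return brings at least 1 back, so after t trips out (and t−1 returns) at most 3t − (t−1) of the 8 are across; that first reaches 8 at t = 4, so at least 7 crossings are needed.
The safety rule pushes this higher. Following every safe sequence of crossings, the most of the 8 that can be at the far shore as the ferry arrives there on crossing 7 is 7 — never all 8.
So no plan with fewer than 9 crossings exists, and this one achieves 9:
1. parent III and toddler III cross → the far shore.
2. parent III crosses ← the near shore.
3. parent II, parent III, and toddler II cross → the far shore.
4. parent III and toddler III cross ← the near shore.
5. parent I, parent III, and parent IV cross → the far shore.
6. toddler II crosses ← the near shore.
7. toddler II and toddler III cross → the far shore.
8. toddler III crosses ← the near shore.
9. toddler I, toddler III, and toddler IV cross → the far shore.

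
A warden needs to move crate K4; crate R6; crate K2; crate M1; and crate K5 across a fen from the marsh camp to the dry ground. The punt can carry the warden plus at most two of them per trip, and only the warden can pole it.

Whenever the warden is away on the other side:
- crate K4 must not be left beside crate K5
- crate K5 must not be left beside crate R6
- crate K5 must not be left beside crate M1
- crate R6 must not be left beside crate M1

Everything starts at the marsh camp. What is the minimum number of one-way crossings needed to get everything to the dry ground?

7

Counting alone: the warden can take at most 2 across per trip to the dry ground, so moving all 5 needs at least 3 loaded trips out, with a return between consecutive ones — at least 5 crossings.
The safety rule pushes this higher. Following every safe sequence of crossings, the most of the 5 that can be at the dry ground as the punt arrives there on crossing 5 is 4 — never all 5.
So no plan with fewer than 7 crossings exists, and this one achieves 7:
1. Warden goes to the dry ground with crate K5 and crate R6.
2. Warden goes back to the marsh camp with crate R6.
3. Warden goes to the dry ground with crate K4 and crate R6.
4. Warden goes back to the marsh camp with crate K5.
5. Warden goes to the dry ground with crate K2 and crate M1.
6. Warden goes back to the marsh camp with crate R6.
7. Warden goes to the dry ground with crate K5 and crate R6.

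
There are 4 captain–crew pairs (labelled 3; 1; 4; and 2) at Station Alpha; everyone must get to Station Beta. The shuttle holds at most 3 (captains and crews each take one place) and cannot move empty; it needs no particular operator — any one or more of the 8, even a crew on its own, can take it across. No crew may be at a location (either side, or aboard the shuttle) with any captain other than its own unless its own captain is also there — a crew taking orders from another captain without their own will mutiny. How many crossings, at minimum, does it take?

9

Counting alone: each trip to Station Beta takes at most 3 across and each return brings at least 1 back, so after t trips out (and t−1 returns) at most 3t − (t−1) of the 8 are across; that first reaches 8 at t = 4, so at least 7 crossings are needed.
The safety rule pushes this higher. Following every safe sequence of crossings, the most of the 8 that can be at Station Beta as the shuttle arrives there on crossing 7 is 7 — never all 8.
So no plan with fewer than 9 crossings exists, and this one achieves 9:
1. captain 3 and crew 3 cross → Station Beta.
2. captain 3 crosses ← Station Alpha.
3. captain 1, captain 3, and crew 1 cross → Station Beta.
4. captain 3 and crew 3 cross ← Station Alpha.
5. captain 2, captain 3, and captain 4 cross → Station Beta.
6. crew 1 crosses ← Station Alpha.
7. crew 1 and crew 3 cross → Station Beta.
8. crew 3 crosses ← Station Alpha.
9. crew 2, crew 3, and crew 4 cross → Station Beta.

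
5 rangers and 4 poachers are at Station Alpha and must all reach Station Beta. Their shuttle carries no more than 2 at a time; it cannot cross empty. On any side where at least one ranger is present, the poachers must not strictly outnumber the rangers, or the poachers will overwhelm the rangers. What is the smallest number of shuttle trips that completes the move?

15

Counting alone: each trip to Station Beta takes at most 2 across and each return brings at least 1 back, so after t trips out (and t−1 returns) at most 2t − (t−1) of the 9 are across; that first reaches 9 at t = 8, so at least 15 crossings are needed.
The plan below uses exactly 15 crossings, so it is optimal:
1. 2 poachers → Station Beta.  (Station Alpha: 5R 2P; Station Beta: 0R 2P)
2. 1 poacher ← Station Alpha.  (Station Alpha: 5R 3P; Station Beta: 0R 1P)
3. 2 poachers → Station Beta.  (Station Alpha: 5R 1P; Station Beta: 0R 3P)
4. 1 poacher ← Station Alpha.  (Station Alpha: 5R 2P; Station Beta: 0R 2P)
5. 2 rangers → Station Beta.  (Station Alpha: 3R 2P; Station Beta: 2R 2P)
6. 1 poacher ← Station Alpha.  (Station Alpha: 3R 3P; Station Beta: 2R 1P)
7. 1 ranger and 1 poacher → Station Beta.  (Station Alpha: 2R 2P; Station Beta: 3R 2P)
8. 1 ranger ← Station Alpha.  (Station Alpha: 3R 2P; Station Beta: 2R 2P)
9. 1 ranger and 1 poacher → Station Beta.  (Station Alpha: 2R 1P; Station Beta: 3R 3P)
10. 1 poacher ← Station Alpha.  (Station Alpha: 2R 2P; Station Beta: 3R 2P)
11. 1 ranger and 1 poacher → Station Beta.  (Station Alpha: 1R 1P; Station Beta: 4R 3P)
12. 1 ranger ← Station Alpha.  (Station Alpha: 2R 1P; Station Beta: 3R 3P)
13. 1 ranger and 1 poacher → Station Beta.  (Station Alpha: 1R 0P; Station Beta: 4R 4P)
14. 1 poacher ← Station Alpha.  (Station Alpha: 1R 1P; Station Beta: 4R 3P)
15. 1 ranger and 1 poacher → Station Beta.  (Station Alpha: 0R 0P; Station Beta: 5R 4P)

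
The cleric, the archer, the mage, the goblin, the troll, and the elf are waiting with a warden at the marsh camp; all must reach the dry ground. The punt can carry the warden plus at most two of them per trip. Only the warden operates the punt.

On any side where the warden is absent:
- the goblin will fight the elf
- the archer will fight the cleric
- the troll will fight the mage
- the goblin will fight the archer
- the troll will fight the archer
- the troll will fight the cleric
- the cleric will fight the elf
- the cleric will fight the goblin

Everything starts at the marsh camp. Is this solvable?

Whatever the first load, the items left behind include a forbidden pair without the warden. No opening move is safe, so no plan exists.

No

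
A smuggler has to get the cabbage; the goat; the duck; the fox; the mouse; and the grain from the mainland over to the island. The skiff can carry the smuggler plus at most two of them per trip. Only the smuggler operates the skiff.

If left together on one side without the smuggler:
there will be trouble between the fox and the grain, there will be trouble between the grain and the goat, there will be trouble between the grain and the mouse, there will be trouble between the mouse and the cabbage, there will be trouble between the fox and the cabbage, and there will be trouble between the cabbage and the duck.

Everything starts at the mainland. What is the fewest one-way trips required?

7

Counting alone: the smuggler can take at most 2 across per trip to the island, so moving all 6 needs at least 3 loaded trips out, with a return between consecutive ones — at least 5 crossings.
The safety rule pushes this higher. Following every safe sequence of crossings, the most of the 6 that can be at the island as the skiff arrives there on crossing 5 is 4 — never all 6.
So no plan with fewer than 7 crossings exists, and this one achieves 7:
1. Smuggler goes to the island with the cabbage and the grain.
2. Smuggler goes back to the mainland alone.
3. Smuggler goes to the island with the duck and the goat.
4. Smuggler goes back to the mainland with the cabbage and the grain.
5. Smuggler goes to the island with the fox and the mouse.
6. Smuggler goes back to the mainland alone.
7. Smuggler goes to the island with the cabbage and the grain.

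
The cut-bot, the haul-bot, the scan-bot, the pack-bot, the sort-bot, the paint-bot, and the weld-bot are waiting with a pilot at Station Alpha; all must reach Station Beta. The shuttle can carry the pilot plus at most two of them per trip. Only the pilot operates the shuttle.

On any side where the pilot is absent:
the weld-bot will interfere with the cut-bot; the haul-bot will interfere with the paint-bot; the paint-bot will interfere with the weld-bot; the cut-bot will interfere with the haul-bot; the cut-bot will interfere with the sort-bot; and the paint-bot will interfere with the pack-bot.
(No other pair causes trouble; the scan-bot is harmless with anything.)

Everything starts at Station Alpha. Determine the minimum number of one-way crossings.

Counting alone: the pilot can take at most 2 across per trip to Station Beta, so moving all 7 needs at least 4 loaded trips out, with a return between consecutive ones — at least 7 crossings.
The safety rule pushes this higher. Following every safe sequence of crossings, the most of the 7 that can be at Station Beta as the shuttle arrives there on crossing 7 is 6 — never all 7.
So no plan with fewer than 9 crossings exists, and this one achieves 9:
1. Pilot goes to Station Beta with the cut-bot and the paint-bot.  [Station Alpha: the haul-bot, the pack-bot, the scan-bot, the sort-bot, the weld-bot | Station Beta: the cut-bot, the paint-bot]
2. Pilot goes back to Station Alpha alone.  [Station Alpha: the haul-bot, the pack-bot, the scan-bot, the sort-bot, the weld-bot | Station Beta: the cut-bot, the paint-bot]
3. Pilot goes to Station Beta with the scan-bot.  [Station Alpha: the haul-bot, the pack-bot, the sort-bot, the weld-bot | Station Beta: the cut-bot, the paint-bot, the scan-bot]
4. Pilot goes back to Station Alpha alone.  [Station Alpha: the haul-bot, the pack-bot, the sort-bot, the weld-bot | Station Beta: the cut-bot, the paint-bot, the scan-bot]
5. Pilot goes to Station Beta with the haul-bot and the pack-bot.  [Station Alpha: the sort-bot, the weld-bot | Station Beta: the cut-bot, the haul-bot, the pack-bot, the paint-bot, the scan-bot]
6. Pilot goes back to Station Alpha with the cut-bot and the paint-bot.  [Station Alpha: the cut-bot, the paint-bot, the sort-bot, the weld-bot | Station Beta: the haul-bot, the pack-bot, the scan-bot]
7. Pilot goes to Station Beta with the sort-bot and the weld-bot.  [Station Alpha: the cut-bot, the paint-bot | Station Beta: the haul-bot, the pack-bot, the scan-bot, the sort-bot, the weld-bot]
8. Pilot goes back to Station Alpha alone.  [Station Alpha: the cut-bot, the paint-bot | Station Beta: the haul-bot, the pack-bot, the scan-bot, the sort-bot, the weld-bot]
9. Pilot goes to Station Beta with the cut-bot and the paint-bot.  [Station Alpha: — | Station Beta: the cut-bot, the haul-bot, the pack-bot, the paint-bot, the scan-bot, the sort-bot, the weld-bot]

9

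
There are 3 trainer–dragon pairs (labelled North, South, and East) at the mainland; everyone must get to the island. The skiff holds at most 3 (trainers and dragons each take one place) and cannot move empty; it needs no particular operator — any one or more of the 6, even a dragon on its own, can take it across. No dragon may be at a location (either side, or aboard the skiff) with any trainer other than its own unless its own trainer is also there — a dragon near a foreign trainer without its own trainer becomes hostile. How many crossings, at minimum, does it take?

5

Counting alone: each trip to the island takes at most 3 across and each return brings at least 1 back, so after t trips out (and t−1 returns) at most 3t − (t−1) of the 6 are across; that first reaches 6 at t = 3, so at least 5 crossings are needed.
The plan below uses exactly 5 crossings, so it is optimal:
1. dragon North and trainer North cross → the island.
2. trainer North crosses ← the mainland.
3. trainer East, trainer North, and trainer South cross → the island.
4. dragon North crosses ← the mainland.
5. dragon East, dragon North, and dragon South cross → the island.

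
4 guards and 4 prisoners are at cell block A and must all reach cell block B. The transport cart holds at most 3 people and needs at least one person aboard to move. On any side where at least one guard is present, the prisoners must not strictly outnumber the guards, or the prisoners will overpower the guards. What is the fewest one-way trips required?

9

Counting alone: each trip to cell block B takes at most 3 across and each return brings at least 1 back, so after t trips out (and t−1 returns) at most 3t − (t−1) of the 8 are across; that first reaches 8 at t = 4, so at least 7 crossings are needed.
The safety rule pushes this higher. Following every safe sequence of crossings, the most of the 8 that can be at cell block B as the transport cart arrives there on crossing 7 is 7 — never all 8.
So no plan with fewer than 9 crossings exists, and this one achieves 9:
1. 2 prisoners → cell block B.  (cell block A: 4G 2P; cell block B: 0G 2P)
2. 1 prisoner ← cell block A.  (cell block A: 4G 3P; cell block B: 0G 1P)
3. 3 prisoners → cell block B.  (cell block A: 4G 0P; cell block B: 0G 4P)
4. 1 prisoner ← cell block A.  (cell block A: 4G 1P; cell block B: 0G 3P)
5. 3 guards → cell block B.  (cell block A: 1G 1P; cell block B: 3G 3P)
6. 1 guard and 1 prisoner ← cell block A.  (cell block A: 2G 2P; cell block B: 2G 2P)
7. 2 guards → cell block B.  (cell block A: 0G 2P; cell block B: 4G 2P)
8. 1 prisoner ← cell block A.  (cell block A: 0G 3P; cell block B: 4G 1P)
9. 3 prisoners → cell block B.  (cell block A: 0G 0P; cell block B: 4G 4P)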